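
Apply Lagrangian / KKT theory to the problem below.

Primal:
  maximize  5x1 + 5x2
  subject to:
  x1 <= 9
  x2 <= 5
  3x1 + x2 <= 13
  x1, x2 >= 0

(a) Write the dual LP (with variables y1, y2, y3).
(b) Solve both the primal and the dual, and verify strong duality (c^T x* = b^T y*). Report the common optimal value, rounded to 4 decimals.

The standard primal-dual pair for 'max c^T x s.t. A x <= b, x >= 0' is:
  Dual:  min b^T y  s.t.  A^T y >= c,  y >= 0.

So the dual LP is:
  minimize  9y1 + 5y2 + 13y3
  subject to:
    y1 + 3y3 >= 5
    y2 + y3 >= 5
    y1, y2, y3 >= 0

Solving the primal: x* = (2.6667, 5).
  primal value c^T x* = 38.3333.
Solving the dual: y* = (0, 3.3333, 1.6667).
  dual value b^T y* = 38.3333.
Strong duality: c^T x* = b^T y*. Confirmed.

38.3333


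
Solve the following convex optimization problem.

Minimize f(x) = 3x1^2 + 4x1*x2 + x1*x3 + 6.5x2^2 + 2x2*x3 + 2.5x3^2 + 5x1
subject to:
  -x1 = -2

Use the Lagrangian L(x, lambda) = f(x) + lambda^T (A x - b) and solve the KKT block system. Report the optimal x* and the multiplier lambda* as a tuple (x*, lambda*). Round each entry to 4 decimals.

Form the Lagrangian:
  L(x, lambda) = (1/2) x^T Q x + c^T x + lambda^T (A x - b)
Stationarity (grad_x L = 0): Q x + c + A^T lambda = 0.
Primal feasibility: A x = b.

This gives the KKT block system:
  [ Q   A^T ] [ x     ]   [-c ]
  [ A    0  ] [ lambda ] = [ b ]

Solving the linear system:
  x*      = (2, -0.5902, -0.1639)
  lambda* = (14.4754)
  f(x*)   = 19.4754

x* = (2, -0.5902, -0.1639), lambda* = (14.4754)


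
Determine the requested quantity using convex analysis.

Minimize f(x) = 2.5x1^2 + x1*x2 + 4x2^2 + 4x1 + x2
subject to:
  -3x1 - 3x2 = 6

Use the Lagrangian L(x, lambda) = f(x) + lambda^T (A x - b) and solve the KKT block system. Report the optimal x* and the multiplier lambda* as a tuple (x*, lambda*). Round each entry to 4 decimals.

Form the Lagrangian:
  L(x, lambda) = (1/2) x^T Q x + c^T x + lambda^T (A x - b)
Stationarity (grad_x L = 0): Q x + c + A^T lambda = 0.
Primal feasibility: A x = b.

This gives the KKT block system:
  [ Q   A^T ] [ x     ]   [-c ]
  [ A    0  ] [ lambda ] = [ b ]

Solving the linear system:
  x*      = (-1.5455, -0.4545)
  lambda* = (-1.3939)
  f(x*)   = 0.8636

x* = (-1.5455, -0.4545), lambda* = (-1.3939)


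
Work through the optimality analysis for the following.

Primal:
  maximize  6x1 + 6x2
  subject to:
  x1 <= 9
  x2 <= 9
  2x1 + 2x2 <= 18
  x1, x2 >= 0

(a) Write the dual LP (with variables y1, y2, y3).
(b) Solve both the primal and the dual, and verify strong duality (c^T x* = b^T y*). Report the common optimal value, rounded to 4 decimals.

The standard primal-dual pair for 'max c^T x s.t. A x <= b, x >= 0' is:
  Dual:  min b^T y  s.t.  A^T y >= c,  y >= 0.

So the dual LP is:
  minimize  9y1 + 9y2 + 18y3
  subject to:
    y1 + 2y3 >= 6
    y2 + 2y3 >= 6
    y1, y2, y3 >= 0

Solving the primal: x* = (0, 9).
  primal value c^T x* = 54.
Solving the dual: y* = (0, 0, 3).
  dual value b^T y* = 54.
Strong duality: c^T x* = b^T y*. Confirmed.

54


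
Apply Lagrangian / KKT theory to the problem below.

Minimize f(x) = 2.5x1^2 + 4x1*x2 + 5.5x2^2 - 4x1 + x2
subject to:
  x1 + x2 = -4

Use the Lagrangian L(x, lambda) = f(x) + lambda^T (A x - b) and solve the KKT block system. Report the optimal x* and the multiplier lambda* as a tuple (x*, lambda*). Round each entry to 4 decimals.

Form the Lagrangian:
  L(x, lambda) = (1/2) x^T Q x + c^T x + lambda^T (A x - b)
Stationarity (grad_x L = 0): Q x + c + A^T lambda = 0.
Primal feasibility: A x = b.

This gives the KKT block system:
  [ Q   A^T ] [ x     ]   [-c ]
  [ A    0  ] [ lambda ] = [ b ]

Solving the linear system:
  x*      = (-2.875, -1.125)
  lambda* = (22.875)
  f(x*)   = 50.9375

x* = (-2.875, -1.125), lambda* = (22.875)


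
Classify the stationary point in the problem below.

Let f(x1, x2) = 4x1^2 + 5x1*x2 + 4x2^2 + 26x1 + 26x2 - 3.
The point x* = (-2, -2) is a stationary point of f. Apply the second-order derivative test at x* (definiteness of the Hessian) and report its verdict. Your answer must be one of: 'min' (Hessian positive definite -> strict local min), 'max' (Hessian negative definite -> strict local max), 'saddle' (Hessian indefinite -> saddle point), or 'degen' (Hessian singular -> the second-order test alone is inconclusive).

Compute the Hessian H = grad^2 f:
  H = [[8, 5], [5, 8]]
Verify stationarity: grad f(x*) = H x* + g = (0, 0).
Eigenvalues of H: 3, 13.
Both eigenvalues > 0, so H is positive definite -> x* is a strict local min.

min


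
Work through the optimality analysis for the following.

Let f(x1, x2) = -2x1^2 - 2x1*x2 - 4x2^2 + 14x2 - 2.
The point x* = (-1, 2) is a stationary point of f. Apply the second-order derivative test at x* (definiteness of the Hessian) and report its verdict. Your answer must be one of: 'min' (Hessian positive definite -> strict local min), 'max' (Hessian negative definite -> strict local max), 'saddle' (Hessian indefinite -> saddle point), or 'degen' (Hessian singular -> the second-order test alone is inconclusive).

Compute the Hessian H = grad^2 f:
  H = [[-4, -2], [-2, -8]]
Verify stationarity: grad f(x*) = H x* + g = (0, 0).
Eigenvalues of H: -8.8284, -3.1716.
Both eigenvalues < 0, so H is negative definite -> x* is a strict local max.

max


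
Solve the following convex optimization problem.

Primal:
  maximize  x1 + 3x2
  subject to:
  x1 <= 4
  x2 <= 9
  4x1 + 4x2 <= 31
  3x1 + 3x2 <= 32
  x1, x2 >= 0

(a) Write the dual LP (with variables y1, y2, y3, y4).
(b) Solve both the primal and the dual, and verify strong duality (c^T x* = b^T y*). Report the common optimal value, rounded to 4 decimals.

The standard primal-dual pair for 'max c^T x s.t. A x <= b, x >= 0' is:
  Dual:  min b^T y  s.t.  A^T y >= c,  y >= 0.

So the dual LP is:
  minimize  4y1 + 9y2 + 31y3 + 32y4
  subject to:
    y1 + 4y3 + 3y4 >= 1
    y2 + 4y3 + 3y4 >= 3
    y1, y2, y3, y4 >= 0

Solving the primal: x* = (0, 7.75).
  primal value c^T x* = 23.25.
Solving the dual: y* = (0, 0, 0.75, 0).
  dual value b^T y* = 23.25.
Strong duality: c^T x* = b^T y*. Confirmed.

23.25


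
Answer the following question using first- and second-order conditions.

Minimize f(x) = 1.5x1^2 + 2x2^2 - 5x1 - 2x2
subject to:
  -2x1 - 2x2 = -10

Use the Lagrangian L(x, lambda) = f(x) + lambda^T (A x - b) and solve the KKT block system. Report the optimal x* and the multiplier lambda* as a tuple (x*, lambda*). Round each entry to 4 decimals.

Form the Lagrangian:
  L(x, lambda) = (1/2) x^T Q x + c^T x + lambda^T (A x - b)
Stationarity (grad_x L = 0): Q x + c + A^T lambda = 0.
Primal feasibility: A x = b.

This gives the KKT block system:
  [ Q   A^T ] [ x     ]   [-c ]
  [ A    0  ] [ lambda ] = [ b ]

Solving the linear system:
  x*      = (3.2857, 1.7143)
  lambda* = (2.4286)
  f(x*)   = 2.2143

x* = (3.2857, 1.7143), lambda* = (2.4286)


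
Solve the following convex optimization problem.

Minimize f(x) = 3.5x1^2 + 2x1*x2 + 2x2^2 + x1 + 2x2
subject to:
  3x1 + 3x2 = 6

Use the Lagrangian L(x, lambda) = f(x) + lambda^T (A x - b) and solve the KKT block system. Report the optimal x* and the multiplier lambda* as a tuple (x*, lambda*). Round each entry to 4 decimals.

Form the Lagrangian:
  L(x, lambda) = (1/2) x^T Q x + c^T x + lambda^T (A x - b)
Stationarity (grad_x L = 0): Q x + c + A^T lambda = 0.
Primal feasibility: A x = b.

This gives the KKT block system:
  [ Q   A^T ] [ x     ]   [-c ]
  [ A    0  ] [ lambda ] = [ b ]

Solving the linear system:
  x*      = (0.7143, 1.2857)
  lambda* = (-2.8571)
  f(x*)   = 10.2143

x* = (0.7143, 1.2857), lambda* = (-2.8571)


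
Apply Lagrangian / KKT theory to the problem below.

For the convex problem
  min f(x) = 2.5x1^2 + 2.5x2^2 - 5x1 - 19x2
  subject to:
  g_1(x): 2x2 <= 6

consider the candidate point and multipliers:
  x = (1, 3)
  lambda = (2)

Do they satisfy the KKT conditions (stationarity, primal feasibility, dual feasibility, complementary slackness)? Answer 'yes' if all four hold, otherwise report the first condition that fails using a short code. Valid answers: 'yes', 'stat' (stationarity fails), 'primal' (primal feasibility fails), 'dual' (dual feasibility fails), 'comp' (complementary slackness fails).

Gradient of f: grad f(x) = Q x + c = (0, -4)
Constraint values g_i(x) = a_i^T x - b_i:
  g_1((1, 3)) = 0
Stationarity residual: grad f(x) + sum_i lambda_i a_i = (0, 0)
  -> stationarity OK
Primal feasibility (all g_i <= 0): OK
Dual feasibility (all lambda_i >= 0): OK
Complementary slackness (lambda_i * g_i(x) = 0 for all i): OK

Verdict: yes, KKT holds.

yes


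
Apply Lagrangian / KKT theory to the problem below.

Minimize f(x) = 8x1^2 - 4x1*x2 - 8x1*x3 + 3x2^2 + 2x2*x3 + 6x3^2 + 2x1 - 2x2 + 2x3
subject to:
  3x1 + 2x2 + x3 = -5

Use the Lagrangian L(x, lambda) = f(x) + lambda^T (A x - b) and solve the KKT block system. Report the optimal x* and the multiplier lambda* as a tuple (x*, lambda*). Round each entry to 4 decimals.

Form the Lagrangian:
  L(x, lambda) = (1/2) x^T Q x + c^T x + lambda^T (A x - b)
Stationarity (grad_x L = 0): Q x + c + A^T lambda = 0.
Primal feasibility: A x = b.

This gives the KKT block system:
  [ Q   A^T ] [ x     ]   [-c ]
  [ A    0  ] [ lambda ] = [ b ]

Solving the linear system:
  x*      = (-0.9978, -0.5689, -0.8687)
  lambda* = (1.5799)
  f(x*)   = 2.6521

x* = (-0.9978, -0.5689, -0.8687), lambda* = (1.5799)


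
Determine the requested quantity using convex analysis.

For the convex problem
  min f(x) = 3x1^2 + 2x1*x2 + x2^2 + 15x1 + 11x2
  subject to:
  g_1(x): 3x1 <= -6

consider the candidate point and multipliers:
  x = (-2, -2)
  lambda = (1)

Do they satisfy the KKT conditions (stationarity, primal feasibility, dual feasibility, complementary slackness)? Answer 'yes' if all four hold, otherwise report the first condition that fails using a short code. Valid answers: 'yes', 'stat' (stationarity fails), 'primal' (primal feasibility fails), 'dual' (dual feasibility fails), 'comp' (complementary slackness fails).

Gradient of f: grad f(x) = Q x + c = (-1, 3)
Constraint values g_i(x) = a_i^T x - b_i:
  g_1((-2, -2)) = 0
Stationarity residual: grad f(x) + sum_i lambda_i a_i = (2, 3)
  -> stationarity FAILS
Primal feasibility (all g_i <= 0): OK
Dual feasibility (all lambda_i >= 0): OK
Complementary slackness (lambda_i * g_i(x) = 0 for all i): OK

Verdict: the first failing condition is stationarity -> stat.

stat


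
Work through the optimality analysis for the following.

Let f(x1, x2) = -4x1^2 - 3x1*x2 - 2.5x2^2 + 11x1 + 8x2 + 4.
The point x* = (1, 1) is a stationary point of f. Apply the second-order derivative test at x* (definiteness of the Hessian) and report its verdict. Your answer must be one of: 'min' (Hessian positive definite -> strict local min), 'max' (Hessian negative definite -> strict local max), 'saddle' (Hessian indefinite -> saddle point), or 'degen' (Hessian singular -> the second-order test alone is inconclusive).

Compute the Hessian H = grad^2 f:
  H = [[-8, -3], [-3, -5]]
Verify stationarity: grad f(x*) = H x* + g = (0, 0).
Eigenvalues of H: -9.8541, -3.1459.
Both eigenvalues < 0, so H is negative definite -> x* is a strict local max.

max


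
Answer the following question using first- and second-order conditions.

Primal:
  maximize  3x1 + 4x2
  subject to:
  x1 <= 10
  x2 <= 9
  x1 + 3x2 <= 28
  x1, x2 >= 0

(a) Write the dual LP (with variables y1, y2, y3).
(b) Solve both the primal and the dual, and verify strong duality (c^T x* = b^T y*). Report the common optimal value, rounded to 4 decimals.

The standard primal-dual pair for 'max c^T x s.t. A x <= b, x >= 0' is:
  Dual:  min b^T y  s.t.  A^T y >= c,  y >= 0.

So the dual LP is:
  minimize  10y1 + 9y2 + 28y3
  subject to:
    y1 + y3 >= 3
    y2 + 3y3 >= 4
    y1, y2, y3 >= 0

Solving the primal: x* = (10, 6).
  primal value c^T x* = 54.
Solving the dual: y* = (1.6667, 0, 1.3333).
  dual value b^T y* = 54.
Strong duality: c^T x* = b^T y*. Confirmed.

54


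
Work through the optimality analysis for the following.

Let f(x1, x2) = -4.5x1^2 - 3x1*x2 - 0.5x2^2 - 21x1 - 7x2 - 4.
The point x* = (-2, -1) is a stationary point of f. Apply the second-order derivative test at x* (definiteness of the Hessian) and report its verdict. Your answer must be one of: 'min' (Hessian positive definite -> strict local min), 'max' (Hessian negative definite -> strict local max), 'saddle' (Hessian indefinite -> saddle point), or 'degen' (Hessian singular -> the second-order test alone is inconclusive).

Compute the Hessian H = grad^2 f:
  H = [[-9, -3], [-3, -1]]
Verify stationarity: grad f(x*) = H x* + g = (0, 0).
Eigenvalues of H: -10, 0.
H has a zero eigenvalue (singular; negative semidefinite but not definite), so H is neither positive definite, negative definite, nor indefinite. The second-order test alone is inconclusive -> degen.
(Indeed, f is constant along the null direction of H through x*, so x* is not a strict local extremum.)

degen


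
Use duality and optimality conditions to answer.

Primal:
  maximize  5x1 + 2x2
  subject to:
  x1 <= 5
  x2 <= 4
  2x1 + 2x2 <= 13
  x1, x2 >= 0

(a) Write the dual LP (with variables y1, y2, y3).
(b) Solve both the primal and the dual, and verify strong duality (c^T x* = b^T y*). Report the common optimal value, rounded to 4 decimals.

The standard primal-dual pair for 'max c^T x s.t. A x <= b, x >= 0' is:
  Dual:  min b^T y  s.t.  A^T y >= c,  y >= 0.

So the dual LP is:
  minimize  5y1 + 4y2 + 13y3
  subject to:
    y1 + 2y3 >= 5
    y2 + 2y3 >= 2
    y1, y2, y3 >= 0

Solving the primal: x* = (5, 1.5).
  primal value c^T x* = 28.
Solving the dual: y* = (3, 0, 1).
  dual value b^T y* = 28.
Strong duality: c^T x* = b^T y*. Confirmed.

28


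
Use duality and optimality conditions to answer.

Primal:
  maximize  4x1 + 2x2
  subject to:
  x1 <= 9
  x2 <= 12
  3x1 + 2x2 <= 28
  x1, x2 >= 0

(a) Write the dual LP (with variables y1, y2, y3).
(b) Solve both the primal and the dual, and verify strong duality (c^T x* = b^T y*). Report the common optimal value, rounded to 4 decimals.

The standard primal-dual pair for 'max c^T x s.t. A x <= b, x >= 0' is:
  Dual:  min b^T y  s.t.  A^T y >= c,  y >= 0.

So the dual LP is:
  minimize  9y1 + 12y2 + 28y3
  subject to:
    y1 + 3y3 >= 4
    y2 + 2y3 >= 2
    y1, y2, y3 >= 0

Solving the primal: x* = (9, 0.5).
  primal value c^T x* = 37.
Solving the dual: y* = (1, 0, 1).
  dual value b^T y* = 37.
Strong duality: c^T x* = b^T y*. Confirmed.

37


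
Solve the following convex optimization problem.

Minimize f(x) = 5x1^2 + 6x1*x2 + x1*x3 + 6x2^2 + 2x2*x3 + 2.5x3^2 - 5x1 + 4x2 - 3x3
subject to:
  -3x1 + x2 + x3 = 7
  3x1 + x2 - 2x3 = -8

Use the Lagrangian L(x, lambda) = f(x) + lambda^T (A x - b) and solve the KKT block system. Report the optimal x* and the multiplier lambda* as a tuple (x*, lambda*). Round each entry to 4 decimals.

Form the Lagrangian:
  L(x, lambda) = (1/2) x^T Q x + c^T x + lambda^T (A x - b)
Stationarity (grad_x L = 0): Q x + c + A^T lambda = 0.
Primal feasibility: A x = b.

This gives the KKT block system:
  [ Q   A^T ] [ x     ]   [-c ]
  [ A    0  ] [ lambda ] = [ b ]

Solving the linear system:
  x*      = (-1.5455, 0.4545, 1.9091)
  lambda* = (-4.6364, 0.6364)
  f(x*)   = 20.6818

x* = (-1.5455, 0.4545, 1.9091), lambda* = (-4.6364, 0.6364)


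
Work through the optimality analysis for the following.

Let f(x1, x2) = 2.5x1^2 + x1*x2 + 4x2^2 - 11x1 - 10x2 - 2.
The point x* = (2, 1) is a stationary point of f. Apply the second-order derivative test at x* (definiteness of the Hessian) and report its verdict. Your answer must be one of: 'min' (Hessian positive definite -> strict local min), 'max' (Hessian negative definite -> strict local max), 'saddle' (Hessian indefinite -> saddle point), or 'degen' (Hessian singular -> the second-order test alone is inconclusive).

Compute the Hessian H = grad^2 f:
  H = [[5, 1], [1, 8]]
Verify stationarity: grad f(x*) = H x* + g = (0, 0).
Eigenvalues of H: 4.6972, 8.3028.
Both eigenvalues > 0, so H is positive definite -> x* is a strict local min.

min


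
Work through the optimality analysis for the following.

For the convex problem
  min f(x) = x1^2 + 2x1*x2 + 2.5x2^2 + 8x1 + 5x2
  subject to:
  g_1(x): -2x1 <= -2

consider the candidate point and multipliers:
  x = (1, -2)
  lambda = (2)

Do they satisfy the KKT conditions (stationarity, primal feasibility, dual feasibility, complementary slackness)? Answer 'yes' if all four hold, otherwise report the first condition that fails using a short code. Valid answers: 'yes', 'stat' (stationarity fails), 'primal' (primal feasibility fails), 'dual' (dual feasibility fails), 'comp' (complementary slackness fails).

Gradient of f: grad f(x) = Q x + c = (6, -3)
Constraint values g_i(x) = a_i^T x - b_i:
  g_1((1, -2)) = 0
Stationarity residual: grad f(x) + sum_i lambda_i a_i = (2, -3)
  -> stationarity FAILS
Primal feasibility (all g_i <= 0): OK
Dual feasibility (all lambda_i >= 0): OK
Complementary slackness (lambda_i * g_i(x) = 0 for all i): OK

Verdict: the first failing condition is stationarity -> stat.

stat


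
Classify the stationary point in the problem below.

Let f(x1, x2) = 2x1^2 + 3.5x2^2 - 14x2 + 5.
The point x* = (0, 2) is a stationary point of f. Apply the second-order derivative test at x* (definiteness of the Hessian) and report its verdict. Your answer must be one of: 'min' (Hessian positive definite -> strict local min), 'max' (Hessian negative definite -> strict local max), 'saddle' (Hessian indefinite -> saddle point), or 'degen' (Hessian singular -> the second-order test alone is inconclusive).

Compute the Hessian H = grad^2 f:
  H = [[4, 0], [0, 7]]
Verify stationarity: grad f(x*) = H x* + g = (0, 0).
Eigenvalues of H: 4, 7.
Both eigenvalues > 0, so H is positive definite -> x* is a strict local min.

min


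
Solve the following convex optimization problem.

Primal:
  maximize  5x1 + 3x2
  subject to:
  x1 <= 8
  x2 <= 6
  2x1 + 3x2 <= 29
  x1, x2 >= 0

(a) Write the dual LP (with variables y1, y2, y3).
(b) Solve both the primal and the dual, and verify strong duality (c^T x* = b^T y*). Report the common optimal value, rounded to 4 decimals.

The standard primal-dual pair for 'max c^T x s.t. A x <= b, x >= 0' is:
  Dual:  min b^T y  s.t.  A^T y >= c,  y >= 0.

So the dual LP is:
  minimize  8y1 + 6y2 + 29y3
  subject to:
    y1 + 2y3 >= 5
    y2 + 3y3 >= 3
    y1, y2, y3 >= 0

Solving the primal: x* = (8, 4.3333).
  primal value c^T x* = 53.
Solving the dual: y* = (3, 0, 1).
  dual value b^T y* = 53.
Strong duality: c^T x* = b^T y*. Confirmed.

53


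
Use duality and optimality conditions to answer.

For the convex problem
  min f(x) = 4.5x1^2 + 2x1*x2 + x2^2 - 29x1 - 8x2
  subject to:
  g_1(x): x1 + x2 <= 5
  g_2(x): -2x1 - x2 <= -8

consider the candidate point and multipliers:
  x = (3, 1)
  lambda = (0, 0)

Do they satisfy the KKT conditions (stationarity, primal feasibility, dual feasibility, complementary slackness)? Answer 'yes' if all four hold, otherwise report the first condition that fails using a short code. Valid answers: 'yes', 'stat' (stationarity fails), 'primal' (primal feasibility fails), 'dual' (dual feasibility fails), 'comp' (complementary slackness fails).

Gradient of f: grad f(x) = Q x + c = (0, 0)
Constraint values g_i(x) = a_i^T x - b_i:
  g_1((3, 1)) = -1
  g_2((3, 1)) = 1
Stationarity residual: grad f(x) + sum_i lambda_i a_i = (0, 0)
  -> stationarity OK
Primal feasibility (all g_i <= 0): FAILS
Dual feasibility (all lambda_i >= 0): OK
Complementary slackness (lambda_i * g_i(x) = 0 for all i): OK

Verdict: the first failing condition is primal_feasibility -> primal.

primal


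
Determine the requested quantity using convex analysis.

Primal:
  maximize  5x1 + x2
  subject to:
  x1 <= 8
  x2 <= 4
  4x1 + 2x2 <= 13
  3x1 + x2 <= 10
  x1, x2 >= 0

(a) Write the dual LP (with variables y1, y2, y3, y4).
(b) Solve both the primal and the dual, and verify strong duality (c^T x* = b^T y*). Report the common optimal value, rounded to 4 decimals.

The standard primal-dual pair for 'max c^T x s.t. A x <= b, x >= 0' is:
  Dual:  min b^T y  s.t.  A^T y >= c,  y >= 0.

So the dual LP is:
  minimize  8y1 + 4y2 + 13y3 + 10y4
  subject to:
    y1 + 4y3 + 3y4 >= 5
    y2 + 2y3 + y4 >= 1
    y1, y2, y3, y4 >= 0

Solving the primal: x* = (3.25, 0).
  primal value c^T x* = 16.25.
Solving the dual: y* = (0, 0, 1.25, 0).
  dual value b^T y* = 16.25.
Strong duality: c^T x* = b^T y*. Confirmed.

16.25


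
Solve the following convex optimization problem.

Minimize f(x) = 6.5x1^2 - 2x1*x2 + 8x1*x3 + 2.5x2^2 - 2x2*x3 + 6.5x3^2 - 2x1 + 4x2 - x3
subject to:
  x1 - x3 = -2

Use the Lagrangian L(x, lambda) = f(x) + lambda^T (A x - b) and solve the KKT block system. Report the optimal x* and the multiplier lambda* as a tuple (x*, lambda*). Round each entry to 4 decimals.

Form the Lagrangian:
  L(x, lambda) = (1/2) x^T Q x + c^T x + lambda^T (A x - b)
Stationarity (grad_x L = 0): Q x + c + A^T lambda = 0.
Primal feasibility: A x = b.

This gives the KKT block system:
  [ Q   A^T ] [ x     ]   [-c ]
  [ A    0  ] [ lambda ] = [ b ]

Solving the linear system:
  x*      = (-1.0052, -0.8041, 0.9948)
  lambda* = (5.5)
  f(x*)   = 4.3995

x* = (-1.0052, -0.8041, 0.9948), lambda* = (5.5)


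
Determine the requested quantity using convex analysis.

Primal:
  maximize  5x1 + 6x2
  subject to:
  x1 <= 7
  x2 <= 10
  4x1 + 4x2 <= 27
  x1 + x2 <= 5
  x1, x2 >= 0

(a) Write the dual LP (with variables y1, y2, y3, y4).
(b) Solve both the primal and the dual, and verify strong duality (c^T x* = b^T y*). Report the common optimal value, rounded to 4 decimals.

The standard primal-dual pair for 'max c^T x s.t. A x <= b, x >= 0' is:
  Dual:  min b^T y  s.t.  A^T y >= c,  y >= 0.

So the dual LP is:
  minimize  7y1 + 10y2 + 27y3 + 5y4
  subject to:
    y1 + 4y3 + y4 >= 5
    y2 + 4y3 + y4 >= 6
    y1, y2, y3, y4 >= 0

Solving the primal: x* = (0, 5).
  primal value c^T x* = 30.
Solving the dual: y* = (0, 0, 0, 6).
  dual value b^T y* = 30.
Strong duality: c^T x* = b^T y*. Confirmed.

30


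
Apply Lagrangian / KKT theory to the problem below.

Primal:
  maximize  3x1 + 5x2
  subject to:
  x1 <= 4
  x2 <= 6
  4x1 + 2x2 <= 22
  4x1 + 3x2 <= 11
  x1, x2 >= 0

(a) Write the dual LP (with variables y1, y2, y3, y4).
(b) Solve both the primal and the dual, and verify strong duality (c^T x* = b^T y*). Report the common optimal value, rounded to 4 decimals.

The standard primal-dual pair for 'max c^T x s.t. A x <= b, x >= 0' is:
  Dual:  min b^T y  s.t.  A^T y >= c,  y >= 0.

So the dual LP is:
  minimize  4y1 + 6y2 + 22y3 + 11y4
  subject to:
    y1 + 4y3 + 4y4 >= 3
    y2 + 2y3 + 3y4 >= 5
    y1, y2, y3, y4 >= 0

Solving the primal: x* = (0, 3.6667).
  primal value c^T x* = 18.3333.
Solving the dual: y* = (0, 0, 0, 1.6667).
  dual value b^T y* = 18.3333.
Strong duality: c^T x* = b^T y*. Confirmed.

18.3333


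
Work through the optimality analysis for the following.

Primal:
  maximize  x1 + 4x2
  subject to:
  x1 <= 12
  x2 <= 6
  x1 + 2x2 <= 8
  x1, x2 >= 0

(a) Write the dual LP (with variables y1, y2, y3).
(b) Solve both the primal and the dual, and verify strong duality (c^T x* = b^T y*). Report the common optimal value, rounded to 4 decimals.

The standard primal-dual pair for 'max c^T x s.t. A x <= b, x >= 0' is:
  Dual:  min b^T y  s.t.  A^T y >= c,  y >= 0.

So the dual LP is:
  minimize  12y1 + 6y2 + 8y3
  subject to:
    y1 + y3 >= 1
    y2 + 2y3 >= 4
    y1, y2, y3 >= 0

Solving the primal: x* = (0, 4).
  primal value c^T x* = 16.
Solving the dual: y* = (0, 0, 2).
  dual value b^T y* = 16.
Strong duality: c^T x* = b^T y*. Confirmed.

16


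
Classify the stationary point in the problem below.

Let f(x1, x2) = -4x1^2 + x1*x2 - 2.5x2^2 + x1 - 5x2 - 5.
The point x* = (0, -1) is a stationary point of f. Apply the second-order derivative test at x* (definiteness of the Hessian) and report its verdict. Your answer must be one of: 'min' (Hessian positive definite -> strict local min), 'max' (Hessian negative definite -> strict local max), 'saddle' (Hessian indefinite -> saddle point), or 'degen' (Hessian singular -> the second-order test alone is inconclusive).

Compute the Hessian H = grad^2 f:
  H = [[-8, 1], [1, -5]]
Verify stationarity: grad f(x*) = H x* + g = (0, 0).
Eigenvalues of H: -8.3028, -4.6972.
Both eigenvalues < 0, so H is negative definite -> x* is a strict local max.

max


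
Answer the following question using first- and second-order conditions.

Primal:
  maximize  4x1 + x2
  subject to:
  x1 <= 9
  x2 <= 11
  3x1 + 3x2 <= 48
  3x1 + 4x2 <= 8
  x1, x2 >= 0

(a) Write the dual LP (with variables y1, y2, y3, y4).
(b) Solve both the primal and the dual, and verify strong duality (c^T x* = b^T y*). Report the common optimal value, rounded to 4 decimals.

The standard primal-dual pair for 'max c^T x s.t. A x <= b, x >= 0' is:
  Dual:  min b^T y  s.t.  A^T y >= c,  y >= 0.

So the dual LP is:
  minimize  9y1 + 11y2 + 48y3 + 8y4
  subject to:
    y1 + 3y3 + 3y4 >= 4
    y2 + 3y3 + 4y4 >= 1
    y1, y2, y3, y4 >= 0

Solving the primal: x* = (2.6667, 0).
  primal value c^T x* = 10.6667.
Solving the dual: y* = (0, 0, 0, 1.3333).
  dual value b^T y* = 10.6667.
Strong duality: c^T x* = b^T y*. Confirmed.

10.6667


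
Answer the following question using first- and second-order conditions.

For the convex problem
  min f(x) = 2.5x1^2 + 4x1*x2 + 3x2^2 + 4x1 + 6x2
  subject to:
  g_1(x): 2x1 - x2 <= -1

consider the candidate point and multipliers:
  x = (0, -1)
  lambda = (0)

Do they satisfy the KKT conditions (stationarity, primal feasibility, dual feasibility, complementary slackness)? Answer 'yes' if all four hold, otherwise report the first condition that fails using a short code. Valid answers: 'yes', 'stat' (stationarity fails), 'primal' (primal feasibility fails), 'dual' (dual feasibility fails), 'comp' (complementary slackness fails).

Gradient of f: grad f(x) = Q x + c = (0, 0)
Constraint values g_i(x) = a_i^T x - b_i:
  g_1((0, -1)) = 2
Stationarity residual: grad f(x) + sum_i lambda_i a_i = (0, 0)
  -> stationarity OK
Primal feasibility (all g_i <= 0): FAILS
Dual feasibility (all lambda_i >= 0): OK
Complementary slackness (lambda_i * g_i(x) = 0 for all i): OK

Verdict: the first failing condition is primal_feasibility -> primal.

primal


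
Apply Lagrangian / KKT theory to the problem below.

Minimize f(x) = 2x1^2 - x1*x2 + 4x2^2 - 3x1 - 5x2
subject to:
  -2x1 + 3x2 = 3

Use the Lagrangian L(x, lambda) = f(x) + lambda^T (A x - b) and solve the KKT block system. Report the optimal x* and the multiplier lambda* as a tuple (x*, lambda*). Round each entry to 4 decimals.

Form the Lagrangian:
  L(x, lambda) = (1/2) x^T Q x + c^T x + lambda^T (A x - b)
Stationarity (grad_x L = 0): Q x + c + A^T lambda = 0.
Primal feasibility: A x = b.

This gives the KKT block system:
  [ Q   A^T ] [ x     ]   [-c ]
  [ A    0  ] [ lambda ] = [ b ]

Solving the linear system:
  x*      = (0.3214, 1.2143)
  lambda* = (-1.4643)
  f(x*)   = -1.3214

x* = (0.3214, 1.2143), lambda* = (-1.4643)


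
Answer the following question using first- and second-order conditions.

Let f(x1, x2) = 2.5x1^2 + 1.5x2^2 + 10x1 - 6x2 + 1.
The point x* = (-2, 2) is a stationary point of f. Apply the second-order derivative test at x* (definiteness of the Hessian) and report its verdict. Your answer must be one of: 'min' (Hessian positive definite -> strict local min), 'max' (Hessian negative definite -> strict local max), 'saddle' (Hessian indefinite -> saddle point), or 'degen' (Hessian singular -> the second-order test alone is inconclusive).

Compute the Hessian H = grad^2 f:
  H = [[5, 0], [0, 3]]
Verify stationarity: grad f(x*) = H x* + g = (0, 0).
Eigenvalues of H: 3, 5.
Both eigenvalues > 0, so H is positive definite -> x* is a strict local min.

min


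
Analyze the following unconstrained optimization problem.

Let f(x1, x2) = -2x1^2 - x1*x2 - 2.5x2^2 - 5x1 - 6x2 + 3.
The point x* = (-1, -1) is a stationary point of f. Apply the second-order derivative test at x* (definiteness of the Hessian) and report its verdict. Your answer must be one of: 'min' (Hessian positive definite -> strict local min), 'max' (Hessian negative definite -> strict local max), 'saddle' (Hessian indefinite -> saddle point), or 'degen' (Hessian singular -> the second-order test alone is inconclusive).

Compute the Hessian H = grad^2 f:
  H = [[-4, -1], [-1, -5]]
Verify stationarity: grad f(x*) = H x* + g = (0, 0).
Eigenvalues of H: -5.618, -3.382.
Both eigenvalues < 0, so H is negative definite -> x* is a strict local max.

max


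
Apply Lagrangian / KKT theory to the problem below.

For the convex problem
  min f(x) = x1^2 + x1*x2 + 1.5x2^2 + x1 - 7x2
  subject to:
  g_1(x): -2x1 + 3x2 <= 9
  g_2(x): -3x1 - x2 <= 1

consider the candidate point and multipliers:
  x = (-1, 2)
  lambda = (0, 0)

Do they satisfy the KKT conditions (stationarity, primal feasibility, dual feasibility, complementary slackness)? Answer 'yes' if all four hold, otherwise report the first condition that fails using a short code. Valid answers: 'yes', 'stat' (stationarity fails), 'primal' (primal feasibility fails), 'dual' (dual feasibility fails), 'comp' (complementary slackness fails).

Gradient of f: grad f(x) = Q x + c = (1, -2)
Constraint values g_i(x) = a_i^T x - b_i:
  g_1((-1, 2)) = -1
  g_2((-1, 2)) = 0
Stationarity residual: grad f(x) + sum_i lambda_i a_i = (1, -2)
  -> stationarity FAILS
Primal feasibility (all g_i <= 0): OK
Dual feasibility (all lambda_i >= 0): OK
Complementary slackness (lambda_i * g_i(x) = 0 for all i): OK

Verdict: the first failing condition is stationarity -> stat.

stat


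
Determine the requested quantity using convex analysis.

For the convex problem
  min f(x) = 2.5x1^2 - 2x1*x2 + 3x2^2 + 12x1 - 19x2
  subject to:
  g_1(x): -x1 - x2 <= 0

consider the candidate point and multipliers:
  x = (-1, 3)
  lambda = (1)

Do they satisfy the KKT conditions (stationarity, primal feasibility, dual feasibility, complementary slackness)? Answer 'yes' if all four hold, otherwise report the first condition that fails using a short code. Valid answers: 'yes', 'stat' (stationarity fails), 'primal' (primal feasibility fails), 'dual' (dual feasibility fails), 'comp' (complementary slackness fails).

Gradient of f: grad f(x) = Q x + c = (1, 1)
Constraint values g_i(x) = a_i^T x - b_i:
  g_1((-1, 3)) = -2
Stationarity residual: grad f(x) + sum_i lambda_i a_i = (0, 0)
  -> stationarity OK
Primal feasibility (all g_i <= 0): OK
Dual feasibility (all lambda_i >= 0): OK
Complementary slackness (lambda_i * g_i(x) = 0 for all i): FAILS

Verdict: the first failing condition is complementary_slackness -> comp.

comp


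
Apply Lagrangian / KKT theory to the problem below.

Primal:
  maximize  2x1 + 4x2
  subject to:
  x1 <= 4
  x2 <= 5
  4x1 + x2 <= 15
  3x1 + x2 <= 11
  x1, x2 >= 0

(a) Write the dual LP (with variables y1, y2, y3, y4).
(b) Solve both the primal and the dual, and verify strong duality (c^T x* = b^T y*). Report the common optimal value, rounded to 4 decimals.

The standard primal-dual pair for 'max c^T x s.t. A x <= b, x >= 0' is:
  Dual:  min b^T y  s.t.  A^T y >= c,  y >= 0.

So the dual LP is:
  minimize  4y1 + 5y2 + 15y3 + 11y4
  subject to:
    y1 + 4y3 + 3y4 >= 2
    y2 + y3 + y4 >= 4
    y1, y2, y3, y4 >= 0

Solving the primal: x* = (2, 5).
  primal value c^T x* = 24.
Solving the dual: y* = (0, 3.3333, 0, 0.6667).
  dual value b^T y* = 24.
Strong duality: c^T x* = b^T y*. Confirmed.

24


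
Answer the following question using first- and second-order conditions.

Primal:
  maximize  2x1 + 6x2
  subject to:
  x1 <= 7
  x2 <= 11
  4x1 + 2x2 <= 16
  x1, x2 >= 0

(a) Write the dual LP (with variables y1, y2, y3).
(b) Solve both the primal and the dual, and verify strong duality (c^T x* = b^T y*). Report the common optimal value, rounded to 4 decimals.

The standard primal-dual pair for 'max c^T x s.t. A x <= b, x >= 0' is:
  Dual:  min b^T y  s.t.  A^T y >= c,  y >= 0.

So the dual LP is:
  minimize  7y1 + 11y2 + 16y3
  subject to:
    y1 + 4y3 >= 2
    y2 + 2y3 >= 6
    y1, y2, y3 >= 0

Solving the primal: x* = (0, 8).
  primal value c^T x* = 48.
Solving the dual: y* = (0, 0, 3).
  dual value b^T y* = 48.
Strong duality: c^T x* = b^T y*. Confirmed.

48


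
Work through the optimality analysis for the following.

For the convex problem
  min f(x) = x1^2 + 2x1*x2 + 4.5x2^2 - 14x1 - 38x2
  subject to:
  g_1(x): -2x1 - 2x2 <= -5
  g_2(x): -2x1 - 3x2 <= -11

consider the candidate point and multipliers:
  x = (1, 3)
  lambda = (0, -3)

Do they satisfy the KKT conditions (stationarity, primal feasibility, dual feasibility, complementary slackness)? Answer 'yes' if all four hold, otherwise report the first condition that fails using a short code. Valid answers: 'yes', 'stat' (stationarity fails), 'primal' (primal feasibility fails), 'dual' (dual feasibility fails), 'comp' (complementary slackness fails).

Gradient of f: grad f(x) = Q x + c = (-6, -9)
Constraint values g_i(x) = a_i^T x - b_i:
  g_1((1, 3)) = -3
  g_2((1, 3)) = 0
Stationarity residual: grad f(x) + sum_i lambda_i a_i = (0, 0)
  -> stationarity OK
Primal feasibility (all g_i <= 0): OK
Dual feasibility (all lambda_i >= 0): FAILS
Complementary slackness (lambda_i * g_i(x) = 0 for all i): OK

Verdict: the first failing condition is dual_feasibility -> dual.

dual


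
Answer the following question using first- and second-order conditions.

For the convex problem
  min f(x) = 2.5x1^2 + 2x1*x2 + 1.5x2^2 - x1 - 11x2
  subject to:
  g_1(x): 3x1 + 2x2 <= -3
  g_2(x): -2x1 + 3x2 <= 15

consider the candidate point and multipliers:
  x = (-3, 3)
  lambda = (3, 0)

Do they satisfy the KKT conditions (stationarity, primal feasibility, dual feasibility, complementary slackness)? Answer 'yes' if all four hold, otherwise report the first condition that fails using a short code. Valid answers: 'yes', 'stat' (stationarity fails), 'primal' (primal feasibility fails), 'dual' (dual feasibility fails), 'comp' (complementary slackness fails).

Gradient of f: grad f(x) = Q x + c = (-10, -8)
Constraint values g_i(x) = a_i^T x - b_i:
  g_1((-3, 3)) = 0
  g_2((-3, 3)) = 0
Stationarity residual: grad f(x) + sum_i lambda_i a_i = (-1, -2)
  -> stationarity FAILS
Primal feasibility (all g_i <= 0): OK
Dual feasibility (all lambda_i >= 0): OK
Complementary slackness (lambda_i * g_i(x) = 0 for all i): OK

Verdict: the first failing condition is stationarity -> stat.

stat


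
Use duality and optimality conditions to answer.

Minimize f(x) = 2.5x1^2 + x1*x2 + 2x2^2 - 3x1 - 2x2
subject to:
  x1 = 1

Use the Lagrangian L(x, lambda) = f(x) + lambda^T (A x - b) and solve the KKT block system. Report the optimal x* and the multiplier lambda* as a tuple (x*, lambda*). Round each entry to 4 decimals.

Form the Lagrangian:
  L(x, lambda) = (1/2) x^T Q x + c^T x + lambda^T (A x - b)
Stationarity (grad_x L = 0): Q x + c + A^T lambda = 0.
Primal feasibility: A x = b.

This gives the KKT block system:
  [ Q   A^T ] [ x     ]   [-c ]
  [ A    0  ] [ lambda ] = [ b ]

Solving the linear system:
  x*      = (1, 0.25)
  lambda* = (-2.25)
  f(x*)   = -0.625

x* = (1, 0.25), lambda* = (-2.25)


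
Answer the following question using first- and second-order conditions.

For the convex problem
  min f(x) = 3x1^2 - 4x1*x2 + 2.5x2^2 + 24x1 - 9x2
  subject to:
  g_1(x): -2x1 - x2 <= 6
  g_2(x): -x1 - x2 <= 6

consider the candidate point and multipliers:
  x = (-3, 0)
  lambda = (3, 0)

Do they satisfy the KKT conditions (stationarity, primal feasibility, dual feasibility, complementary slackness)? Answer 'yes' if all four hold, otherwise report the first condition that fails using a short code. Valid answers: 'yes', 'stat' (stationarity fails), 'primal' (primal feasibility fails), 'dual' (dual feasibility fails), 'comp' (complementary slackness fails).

Gradient of f: grad f(x) = Q x + c = (6, 3)
Constraint values g_i(x) = a_i^T x - b_i:
  g_1((-3, 0)) = 0
  g_2((-3, 0)) = -3
Stationarity residual: grad f(x) + sum_i lambda_i a_i = (0, 0)
  -> stationarity OK
Primal feasibility (all g_i <= 0): OK
Dual feasibility (all lambda_i >= 0): OK
Complementary slackness (lambda_i * g_i(x) = 0 for all i): OK

Verdict: yes, KKT holds.

yes


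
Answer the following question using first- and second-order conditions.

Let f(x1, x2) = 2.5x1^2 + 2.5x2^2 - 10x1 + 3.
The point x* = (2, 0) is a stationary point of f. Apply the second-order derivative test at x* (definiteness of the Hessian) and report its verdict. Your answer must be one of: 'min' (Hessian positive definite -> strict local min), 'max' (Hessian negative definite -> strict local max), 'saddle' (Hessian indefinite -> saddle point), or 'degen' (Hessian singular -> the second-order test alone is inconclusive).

Compute the Hessian H = grad^2 f:
  H = [[5, 0], [0, 5]]
Verify stationarity: grad f(x*) = H x* + g = (0, 0).
Eigenvalues of H: 5, 5.
Both eigenvalues > 0, so H is positive definite -> x* is a strict local min.

min


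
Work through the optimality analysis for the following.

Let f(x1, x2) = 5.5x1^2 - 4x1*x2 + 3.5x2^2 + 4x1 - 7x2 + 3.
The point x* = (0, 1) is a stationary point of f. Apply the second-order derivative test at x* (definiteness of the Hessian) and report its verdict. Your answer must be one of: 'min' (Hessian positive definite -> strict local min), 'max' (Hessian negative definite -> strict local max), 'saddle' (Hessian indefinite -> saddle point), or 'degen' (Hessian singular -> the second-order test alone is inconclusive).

Compute the Hessian H = grad^2 f:
  H = [[11, -4], [-4, 7]]
Verify stationarity: grad f(x*) = H x* + g = (0, 0).
Eigenvalues of H: 4.5279, 13.4721.
Both eigenvalues > 0, so H is positive definite -> x* is a strict local min.

min


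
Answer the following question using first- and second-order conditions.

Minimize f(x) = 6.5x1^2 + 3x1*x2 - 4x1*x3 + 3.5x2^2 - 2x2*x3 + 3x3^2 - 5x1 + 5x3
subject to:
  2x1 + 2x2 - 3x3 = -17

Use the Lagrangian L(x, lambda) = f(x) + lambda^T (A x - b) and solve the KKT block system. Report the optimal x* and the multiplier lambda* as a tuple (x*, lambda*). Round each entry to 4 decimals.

Form the Lagrangian:
  L(x, lambda) = (1/2) x^T Q x + c^T x + lambda^T (A x - b)
Stationarity (grad_x L = 0): Q x + c + A^T lambda = 0.
Primal feasibility: A x = b.

This gives the KKT block system:
  [ Q   A^T ] [ x     ]   [-c ]
  [ A    0  ] [ lambda ] = [ b ]

Solving the linear system:
  x*      = (0.5192, -2.2188, 4.5335)
  lambda* = (11.5208)
  f(x*)   = 107.9625

x* = (0.5192, -2.2188, 4.5335), lambda* = (11.5208)


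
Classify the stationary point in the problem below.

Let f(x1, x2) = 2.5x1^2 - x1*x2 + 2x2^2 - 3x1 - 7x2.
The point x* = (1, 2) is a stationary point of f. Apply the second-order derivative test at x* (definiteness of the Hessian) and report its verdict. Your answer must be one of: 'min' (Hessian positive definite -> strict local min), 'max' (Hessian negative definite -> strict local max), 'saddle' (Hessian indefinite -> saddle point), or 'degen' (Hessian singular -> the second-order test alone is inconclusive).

Compute the Hessian H = grad^2 f:
  H = [[5, -1], [-1, 4]]
Verify stationarity: grad f(x*) = H x* + g = (0, 0).
Eigenvalues of H: 3.382, 5.618.
Both eigenvalues > 0, so H is positive definite -> x* is a strict local min.

min


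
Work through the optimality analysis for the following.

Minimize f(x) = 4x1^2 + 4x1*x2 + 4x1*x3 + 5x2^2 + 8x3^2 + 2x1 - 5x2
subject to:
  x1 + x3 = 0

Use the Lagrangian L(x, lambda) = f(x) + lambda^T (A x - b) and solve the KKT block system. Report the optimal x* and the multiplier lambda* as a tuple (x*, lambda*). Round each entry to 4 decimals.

Form the Lagrangian:
  L(x, lambda) = (1/2) x^T Q x + c^T x + lambda^T (A x - b)
Stationarity (grad_x L = 0): Q x + c + A^T lambda = 0.
Primal feasibility: A x = b.

This gives the KKT block system:
  [ Q   A^T ] [ x     ]   [-c ]
  [ A    0  ] [ lambda ] = [ b ]

Solving the linear system:
  x*      = (-0.2778, 0.6111, 0.2778)
  lambda* = (-3.3333)
  f(x*)   = -1.8056

x* = (-0.2778, 0.6111, 0.2778), lambda* = (-3.3333)


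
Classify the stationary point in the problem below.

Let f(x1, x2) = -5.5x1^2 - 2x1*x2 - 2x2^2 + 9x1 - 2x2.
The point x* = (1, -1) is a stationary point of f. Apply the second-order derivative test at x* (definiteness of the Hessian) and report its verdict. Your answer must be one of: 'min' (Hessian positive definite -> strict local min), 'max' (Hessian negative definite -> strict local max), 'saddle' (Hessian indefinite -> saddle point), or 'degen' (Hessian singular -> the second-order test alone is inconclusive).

Compute the Hessian H = grad^2 f:
  H = [[-11, -2], [-2, -4]]
Verify stationarity: grad f(x*) = H x* + g = (0, 0).
Eigenvalues of H: -11.5311, -3.4689.
Both eigenvalues < 0, so H is negative definite -> x* is a strict local max.

max
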